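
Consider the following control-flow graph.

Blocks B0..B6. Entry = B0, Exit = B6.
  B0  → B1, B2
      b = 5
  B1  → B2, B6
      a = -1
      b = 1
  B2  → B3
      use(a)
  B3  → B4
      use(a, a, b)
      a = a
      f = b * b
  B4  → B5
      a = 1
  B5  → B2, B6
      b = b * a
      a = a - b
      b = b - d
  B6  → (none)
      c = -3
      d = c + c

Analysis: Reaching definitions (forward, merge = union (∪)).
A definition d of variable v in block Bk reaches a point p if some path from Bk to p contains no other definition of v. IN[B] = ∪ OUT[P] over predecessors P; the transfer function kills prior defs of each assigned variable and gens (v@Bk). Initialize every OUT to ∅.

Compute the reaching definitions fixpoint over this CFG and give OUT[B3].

Converged values:
  B0: | IN={} | OUT={b@B0}
  B1: | IN={b@B0} | OUT={a@B1, b@B1}
  B2: | IN={a@B1, a@B5, b@B0, b@B1, b@B5, f@B3} | OUT={a@B1, a@B5, b@B0, b@B1, b@B5, f@B3}
  B3: | IN={a@B1, a@B5, b@B0, b@B1, b@B5, f@B3} | OUT={a@B3, b@B0, b@B1, b@B5, f@B3}
  B4: | IN={a@B3, b@B0, b@B1, b@B5, f@B3} | OUT={a@B4, b@B0, b@B1, b@B5, f@B3}
  B5: | IN={a@B4, b@B0, b@B1, b@B5, f@B3} | OUT={a@B5, b@B5, f@B3}
  B6: | IN={a@B1, a@B5, b@B1, b@B5, f@B3} | OUT={a@B1, a@B5, b@B1, b@B5, c@B6, d@B6, f@B3}

Merge at B3: IN[B3] = OUT[B2] = {a@B1, a@B5, b@B0, b@B1, b@B5, f@B3}
Applying B3's transfer function to that IN value gives OUT[B3] (row B3 above).

Answer: {a@B3, b@B0, b@B1, b@B5, f@B3}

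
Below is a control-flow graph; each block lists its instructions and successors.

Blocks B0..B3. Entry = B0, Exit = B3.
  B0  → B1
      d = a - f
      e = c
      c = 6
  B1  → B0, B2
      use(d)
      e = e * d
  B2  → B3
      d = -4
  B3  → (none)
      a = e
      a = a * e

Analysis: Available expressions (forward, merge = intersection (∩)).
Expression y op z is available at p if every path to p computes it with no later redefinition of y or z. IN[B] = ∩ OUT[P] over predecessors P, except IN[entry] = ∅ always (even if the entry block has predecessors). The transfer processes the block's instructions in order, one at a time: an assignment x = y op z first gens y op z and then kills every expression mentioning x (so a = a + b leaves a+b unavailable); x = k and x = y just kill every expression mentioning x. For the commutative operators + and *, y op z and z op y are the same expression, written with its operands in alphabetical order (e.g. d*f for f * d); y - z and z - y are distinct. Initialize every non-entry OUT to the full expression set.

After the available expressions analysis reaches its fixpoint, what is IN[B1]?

Answer: {a-f}

Working:
Per-block solution:
  B0:   IN={}   OUT={a-f}
  B1:   IN={a-f}   OUT={a-f}
  B2:   IN={a-f}   OUT={a-f}
  B3:   IN={a-f}   OUT={}

Merge at B1: IN[B1] = OUT[B0] = {a-f}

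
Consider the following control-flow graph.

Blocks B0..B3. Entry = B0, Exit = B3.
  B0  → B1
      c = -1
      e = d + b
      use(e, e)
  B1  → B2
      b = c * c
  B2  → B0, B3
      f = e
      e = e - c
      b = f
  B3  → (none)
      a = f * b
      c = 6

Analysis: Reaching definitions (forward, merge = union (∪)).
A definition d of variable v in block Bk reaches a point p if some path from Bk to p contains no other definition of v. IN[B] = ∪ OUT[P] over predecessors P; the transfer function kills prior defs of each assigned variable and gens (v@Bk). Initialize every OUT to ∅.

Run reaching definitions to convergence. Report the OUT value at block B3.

Answer: {a@B3, b@B2, c@B3, e@B2, f@B2}

Trace:
Fixpoint table:
  B0: | IN={b@B2, c@B0, e@B2, f@B2} | OUT={b@B2, c@B0, e@B0, f@B2}
  B1: | IN={b@B2, c@B0, e@B0, f@B2} | OUT={b@B1, c@B0, e@B0, f@B2}
  B2: | IN={b@B1, c@B0, e@B0, f@B2} | OUT={b@B2, c@B0, e@B2, f@B2}
  B3: | IN={b@B2, c@B0, e@B2, f@B2} | OUT={a@B3, b@B2, c@B3, e@B2, f@B2}

Merge at B3: IN[B3] = OUT[B2] = {b@B2, c@B0, e@B2, f@B2}
Applying B3's transfer function to that IN value gives OUT[B3] (row B3 above).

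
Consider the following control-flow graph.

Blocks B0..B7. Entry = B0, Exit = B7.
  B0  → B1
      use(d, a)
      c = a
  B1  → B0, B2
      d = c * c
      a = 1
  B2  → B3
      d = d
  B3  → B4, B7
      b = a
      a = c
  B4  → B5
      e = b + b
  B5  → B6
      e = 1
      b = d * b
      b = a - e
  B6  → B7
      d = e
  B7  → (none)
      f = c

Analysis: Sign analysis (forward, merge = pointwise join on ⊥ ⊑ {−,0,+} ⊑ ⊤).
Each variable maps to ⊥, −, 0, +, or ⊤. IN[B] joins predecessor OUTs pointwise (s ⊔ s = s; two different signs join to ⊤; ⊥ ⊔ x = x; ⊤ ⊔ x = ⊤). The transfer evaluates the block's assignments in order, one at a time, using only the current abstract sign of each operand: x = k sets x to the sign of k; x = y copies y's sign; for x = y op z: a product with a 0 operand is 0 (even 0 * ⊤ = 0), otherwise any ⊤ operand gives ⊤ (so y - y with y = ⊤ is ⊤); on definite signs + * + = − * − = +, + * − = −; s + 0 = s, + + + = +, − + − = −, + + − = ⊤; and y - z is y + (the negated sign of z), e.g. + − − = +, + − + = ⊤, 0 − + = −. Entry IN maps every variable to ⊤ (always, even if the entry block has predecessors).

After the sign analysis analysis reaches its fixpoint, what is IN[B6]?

Fixpoint table:
  B0: | IN=(all ⊤) | OUT=(all ⊤)
  B1: | IN=(all ⊤) | OUT={a:+; rest ⊤}
  B2: | IN={a:+; rest ⊤} | OUT={a:+; rest ⊤}
  B3: | IN={a:+; rest ⊤} | OUT={b:+; rest ⊤}
  B4: | IN={b:+; rest ⊤} | OUT={b:+, e:+; rest ⊤}
  B5: | IN={b:+, e:+; rest ⊤} | OUT={e:+; rest ⊤}
  B6: | IN={e:+; rest ⊤} | OUT={d:+, e:+; rest ⊤}
  B7: | IN=(all ⊤) | OUT=(all ⊤)

Merge at B6: IN[B6] = OUT[B5] = {a: ⊤, b: ⊤, c: ⊤, d: ⊤, e: +, f: ⊤}

Answer: {a: ⊤, b: ⊤, c: ⊤, d: ⊤, e: +, f: ⊤}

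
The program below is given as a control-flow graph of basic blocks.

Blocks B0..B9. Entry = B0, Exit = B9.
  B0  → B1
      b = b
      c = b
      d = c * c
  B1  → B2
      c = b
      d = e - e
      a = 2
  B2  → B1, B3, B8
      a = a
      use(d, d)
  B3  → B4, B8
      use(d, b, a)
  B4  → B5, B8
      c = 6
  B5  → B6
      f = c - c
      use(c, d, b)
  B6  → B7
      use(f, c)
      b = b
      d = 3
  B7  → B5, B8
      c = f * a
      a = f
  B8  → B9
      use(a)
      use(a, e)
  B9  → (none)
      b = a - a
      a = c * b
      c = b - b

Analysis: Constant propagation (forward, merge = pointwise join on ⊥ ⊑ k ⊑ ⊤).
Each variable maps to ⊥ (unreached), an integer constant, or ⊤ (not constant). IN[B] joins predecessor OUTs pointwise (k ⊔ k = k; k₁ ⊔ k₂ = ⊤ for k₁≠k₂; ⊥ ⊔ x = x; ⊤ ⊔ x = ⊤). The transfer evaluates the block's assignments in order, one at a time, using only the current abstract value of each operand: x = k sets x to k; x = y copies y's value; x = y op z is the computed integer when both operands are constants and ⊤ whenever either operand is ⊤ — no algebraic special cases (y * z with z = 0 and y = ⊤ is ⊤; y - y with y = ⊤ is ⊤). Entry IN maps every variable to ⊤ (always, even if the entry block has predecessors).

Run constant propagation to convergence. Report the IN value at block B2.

Fixpoint table:
  B0:   IN=(all ⊤)   OUT=(all ⊤)
  B1:   IN=(all ⊤)   OUT={a:2; rest ⊤}
  B2:   IN={a:2; rest ⊤}   OUT={a:2; rest ⊤}
  B3:   IN={a:2; rest ⊤}   OUT={a:2; rest ⊤}
  B4:   IN={a:2; rest ⊤}   OUT={a:2, c:6; rest ⊤}
  B5:   IN=(all ⊤)   OUT=(all ⊤)
  B6:   IN=(all ⊤)   OUT={d:3; rest ⊤}
  B7:   IN={d:3; rest ⊤}   OUT={d:3; rest ⊤}
  B8:   IN=(all ⊤)   OUT=(all ⊤)
  B9:   IN=(all ⊤)   OUT=(all ⊤)

Merge at B2: IN[B2] = OUT[B1] = {a: 2, b: ⊤, c: ⊤, d: ⊤, e: ⊤, f: ⊤}

Answer: {a: 2, b: ⊤, c: ⊤, d: ⊤, e: ⊤, f: ⊤}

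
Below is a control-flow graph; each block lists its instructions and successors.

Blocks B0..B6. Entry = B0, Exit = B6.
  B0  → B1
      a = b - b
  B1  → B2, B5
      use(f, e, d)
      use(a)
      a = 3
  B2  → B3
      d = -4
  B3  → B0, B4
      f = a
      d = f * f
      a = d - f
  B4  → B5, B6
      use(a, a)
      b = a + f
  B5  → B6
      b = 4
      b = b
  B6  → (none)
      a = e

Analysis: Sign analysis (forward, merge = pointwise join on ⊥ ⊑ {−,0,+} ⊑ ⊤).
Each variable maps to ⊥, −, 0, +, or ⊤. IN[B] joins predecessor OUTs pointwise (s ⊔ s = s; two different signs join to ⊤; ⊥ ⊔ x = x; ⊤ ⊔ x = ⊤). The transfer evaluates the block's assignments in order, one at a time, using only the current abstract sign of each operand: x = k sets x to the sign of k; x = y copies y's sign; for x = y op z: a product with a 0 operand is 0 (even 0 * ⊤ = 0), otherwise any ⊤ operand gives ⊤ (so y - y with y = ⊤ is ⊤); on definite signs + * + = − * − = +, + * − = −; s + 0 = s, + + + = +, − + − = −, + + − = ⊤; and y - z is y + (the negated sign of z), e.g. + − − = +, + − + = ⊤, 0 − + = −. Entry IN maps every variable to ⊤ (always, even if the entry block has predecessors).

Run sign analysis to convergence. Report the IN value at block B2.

Per-block solution:
  B0: | IN=(all ⊤) | OUT=(all ⊤)
  B1: | IN=(all ⊤) | OUT={a:+; rest ⊤}
  B2: | IN={a:+; rest ⊤} | OUT={a:+, d:-; rest ⊤}
  B3: | IN={a:+, d:-; rest ⊤} | OUT={d:+, f:+; rest ⊤}
  B4: | IN={d:+, f:+; rest ⊤} | OUT={d:+, f:+; rest ⊤}
  B5: | IN=(all ⊤) | OUT={b:+; rest ⊤}
  B6: | IN=(all ⊤) | OUT=(all ⊤)

Merge at B2: IN[B2] = OUT[B1] = {a: +, b: ⊤, c: ⊤, d: ⊤, e: ⊤, f: ⊤}

Answer: {a: +, b: ⊤, c: ⊤, d: ⊤, e: ⊤, f: ⊤}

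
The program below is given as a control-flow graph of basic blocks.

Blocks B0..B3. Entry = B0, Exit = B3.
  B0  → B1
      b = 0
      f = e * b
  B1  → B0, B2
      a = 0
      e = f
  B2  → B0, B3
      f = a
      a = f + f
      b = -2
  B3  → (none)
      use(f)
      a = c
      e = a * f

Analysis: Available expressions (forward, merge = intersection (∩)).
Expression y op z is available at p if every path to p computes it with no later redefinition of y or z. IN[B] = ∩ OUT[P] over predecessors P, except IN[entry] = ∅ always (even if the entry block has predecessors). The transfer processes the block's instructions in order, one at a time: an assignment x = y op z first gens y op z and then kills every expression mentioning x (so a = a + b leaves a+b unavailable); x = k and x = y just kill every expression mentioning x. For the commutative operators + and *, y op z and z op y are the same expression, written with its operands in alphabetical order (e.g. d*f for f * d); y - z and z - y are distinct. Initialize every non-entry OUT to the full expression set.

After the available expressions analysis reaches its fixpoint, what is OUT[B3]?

Answer: {a*f, f+f}

Working:
Per-block solution:
  B0:  IN={}  OUT={b*e}
  B1:  IN={b*e}  OUT={}
  B2:  IN={}  OUT={f+f}
  B3:  IN={f+f}  OUT={a*f, f+f}

Merge at B3: IN[B3] = OUT[B2] = {f+f}
Applying B3's transfer function to that IN value gives OUT[B3] (row B3 above).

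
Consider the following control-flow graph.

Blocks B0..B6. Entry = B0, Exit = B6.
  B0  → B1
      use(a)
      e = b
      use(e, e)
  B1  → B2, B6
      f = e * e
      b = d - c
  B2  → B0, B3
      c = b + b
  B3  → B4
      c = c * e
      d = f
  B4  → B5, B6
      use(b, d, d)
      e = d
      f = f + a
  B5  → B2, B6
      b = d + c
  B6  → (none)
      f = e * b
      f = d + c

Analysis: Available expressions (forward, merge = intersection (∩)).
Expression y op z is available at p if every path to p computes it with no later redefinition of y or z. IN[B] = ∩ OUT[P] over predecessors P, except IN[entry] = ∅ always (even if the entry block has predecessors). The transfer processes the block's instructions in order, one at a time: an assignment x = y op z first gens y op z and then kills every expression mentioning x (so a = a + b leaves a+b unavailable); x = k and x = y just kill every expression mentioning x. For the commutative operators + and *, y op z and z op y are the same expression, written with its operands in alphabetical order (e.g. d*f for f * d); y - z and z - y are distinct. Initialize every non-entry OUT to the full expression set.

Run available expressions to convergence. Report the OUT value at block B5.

Per-block solution:
  B0: | IN={} | OUT={}
  B1: | IN={} | OUT={d-c, e*e}
  B2: | IN={} | OUT={b+b}
  B3: | IN={b+b} | OUT={b+b}
  B4: | IN={b+b} | OUT={b+b}
  B5: | IN={b+b} | OUT={c+d}
  B6: | IN={} | OUT={b*e, c+d}

Merge at B5: IN[B5] = OUT[B4] = {b+b}
Applying B5's transfer function to that IN value gives OUT[B5] (row B5 above).

Answer: {c+d}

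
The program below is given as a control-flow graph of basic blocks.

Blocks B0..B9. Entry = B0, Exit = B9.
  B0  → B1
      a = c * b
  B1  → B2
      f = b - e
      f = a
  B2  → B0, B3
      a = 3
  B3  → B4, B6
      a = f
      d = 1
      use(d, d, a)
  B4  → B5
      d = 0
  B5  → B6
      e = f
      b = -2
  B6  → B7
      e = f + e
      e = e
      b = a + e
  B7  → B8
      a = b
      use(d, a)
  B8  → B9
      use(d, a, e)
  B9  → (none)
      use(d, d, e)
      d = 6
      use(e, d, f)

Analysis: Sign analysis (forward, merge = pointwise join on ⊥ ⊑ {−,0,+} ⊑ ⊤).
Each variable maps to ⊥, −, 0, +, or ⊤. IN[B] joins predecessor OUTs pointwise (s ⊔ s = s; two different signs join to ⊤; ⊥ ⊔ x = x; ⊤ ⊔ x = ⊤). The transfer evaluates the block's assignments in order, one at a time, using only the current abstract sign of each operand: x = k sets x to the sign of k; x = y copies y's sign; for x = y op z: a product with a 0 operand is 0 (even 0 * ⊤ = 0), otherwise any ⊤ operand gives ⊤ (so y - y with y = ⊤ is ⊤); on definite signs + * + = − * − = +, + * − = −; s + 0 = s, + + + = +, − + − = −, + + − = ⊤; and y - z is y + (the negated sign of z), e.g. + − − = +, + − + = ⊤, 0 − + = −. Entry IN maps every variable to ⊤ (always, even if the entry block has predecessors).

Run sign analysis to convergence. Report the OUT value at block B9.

Answer: {a: ⊤, b: ⊤, c: ⊤, d: +, e: ⊤, f: ⊤}

Derivation:
Fixpoint table:
  B0:  IN=(all ⊤)  OUT=(all ⊤)
  B1:  IN=(all ⊤)  OUT=(all ⊤)
  B2:  IN=(all ⊤)  OUT={a:+; rest ⊤}
  B3:  IN={a:+; rest ⊤}  OUT={d:+; rest ⊤}
  B4:  IN={d:+; rest ⊤}  OUT={d:0; rest ⊤}
  B5:  IN={d:0; rest ⊤}  OUT={b:-, d:0; rest ⊤}
  B6:  IN=(all ⊤)  OUT=(all ⊤)
  B7:  IN=(all ⊤)  OUT=(all ⊤)
  B8:  IN=(all ⊤)  OUT=(all ⊤)
  B9:  IN=(all ⊤)  OUT={d:+; rest ⊤}

Merge at B9: IN[B9] = OUT[B8] = {a: ⊤, b: ⊤, c: ⊤, d: ⊤, e: ⊤, f: ⊤}
Applying B9's transfer function to that IN value gives OUT[B9] (row B9 above).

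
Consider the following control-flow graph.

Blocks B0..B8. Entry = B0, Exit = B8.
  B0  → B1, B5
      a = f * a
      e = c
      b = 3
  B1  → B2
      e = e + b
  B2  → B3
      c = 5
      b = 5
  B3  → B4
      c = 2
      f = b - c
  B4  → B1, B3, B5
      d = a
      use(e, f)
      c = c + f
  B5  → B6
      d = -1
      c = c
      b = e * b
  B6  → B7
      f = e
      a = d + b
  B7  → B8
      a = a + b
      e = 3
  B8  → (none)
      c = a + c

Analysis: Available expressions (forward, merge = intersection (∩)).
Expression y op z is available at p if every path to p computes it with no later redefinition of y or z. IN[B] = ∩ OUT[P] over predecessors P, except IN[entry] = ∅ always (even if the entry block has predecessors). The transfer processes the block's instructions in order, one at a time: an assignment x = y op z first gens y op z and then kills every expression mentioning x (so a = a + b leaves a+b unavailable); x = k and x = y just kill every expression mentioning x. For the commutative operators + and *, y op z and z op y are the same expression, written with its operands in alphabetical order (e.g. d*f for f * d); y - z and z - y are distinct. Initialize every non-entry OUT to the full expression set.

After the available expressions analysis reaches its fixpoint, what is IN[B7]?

Fixpoint table:
  B0:  IN={}  OUT={}
  B1:  IN={}  OUT={}
  B2:  IN={}  OUT={}
  B3:  IN={}  OUT={b-c}
  B4:  IN={b-c}  OUT={}
  B5:  IN={}  OUT={}
  B6:  IN={}  OUT={b+d}
  B7:  IN={b+d}  OUT={b+d}
  B8:  IN={b+d}  OUT={b+d}

Merge at B7: IN[B7] = OUT[B6] = {b+d}

Answer: {b+d}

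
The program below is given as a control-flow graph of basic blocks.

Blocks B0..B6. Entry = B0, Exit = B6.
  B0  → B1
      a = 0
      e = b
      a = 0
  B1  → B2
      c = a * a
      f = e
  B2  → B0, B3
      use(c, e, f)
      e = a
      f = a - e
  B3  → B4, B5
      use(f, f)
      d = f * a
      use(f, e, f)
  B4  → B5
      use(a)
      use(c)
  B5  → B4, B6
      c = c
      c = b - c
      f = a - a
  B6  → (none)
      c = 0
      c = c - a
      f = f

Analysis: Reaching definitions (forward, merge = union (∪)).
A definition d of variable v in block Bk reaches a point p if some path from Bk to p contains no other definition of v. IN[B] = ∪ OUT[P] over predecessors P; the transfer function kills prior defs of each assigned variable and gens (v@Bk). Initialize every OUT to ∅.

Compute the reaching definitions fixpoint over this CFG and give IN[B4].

Answer: {a@B0, c@B1, c@B5, d@B3, e@B2, f@B2, f@B5}

Working:
Converged values:
  B0:  IN={a@B0, c@B1, e@B2, f@B2}  OUT={a@B0, c@B1, e@B0, f@B2}
  B1:  IN={a@B0, c@B1, e@B0, f@B2}  OUT={a@B0, c@B1, e@B0, f@B1}
  B2:  IN={a@B0, c@B1, e@B0, f@B1}  OUT={a@B0, c@B1, e@B2, f@B2}
  B3:  IN={a@B0, c@B1, e@B2, f@B2}  OUT={a@B0, c@B1, d@B3, e@B2, f@B2}
  B4:  IN={a@B0, c@B1, c@B5, d@B3, e@B2, f@B2, f@B5}  OUT={a@B0, c@B1, c@B5, d@B3, e@B2, f@B2, f@B5}
  B5:  IN={a@B0, c@B1, c@B5, d@B3, e@B2, f@B2, f@B5}  OUT={a@B0, c@B5, d@B3, e@B2, f@B5}
  B6:  IN={a@B0, c@B5, d@B3, e@B2, f@B5}  OUT={a@B0, c@B6, d@B3, e@B2, f@B6}

Merge at B4: IN[B4] = OUT[B3] ⊔ OUT[B5] = {a@B0, c@B1, c@B5, d@B3, e@B2, f@B2, f@B5}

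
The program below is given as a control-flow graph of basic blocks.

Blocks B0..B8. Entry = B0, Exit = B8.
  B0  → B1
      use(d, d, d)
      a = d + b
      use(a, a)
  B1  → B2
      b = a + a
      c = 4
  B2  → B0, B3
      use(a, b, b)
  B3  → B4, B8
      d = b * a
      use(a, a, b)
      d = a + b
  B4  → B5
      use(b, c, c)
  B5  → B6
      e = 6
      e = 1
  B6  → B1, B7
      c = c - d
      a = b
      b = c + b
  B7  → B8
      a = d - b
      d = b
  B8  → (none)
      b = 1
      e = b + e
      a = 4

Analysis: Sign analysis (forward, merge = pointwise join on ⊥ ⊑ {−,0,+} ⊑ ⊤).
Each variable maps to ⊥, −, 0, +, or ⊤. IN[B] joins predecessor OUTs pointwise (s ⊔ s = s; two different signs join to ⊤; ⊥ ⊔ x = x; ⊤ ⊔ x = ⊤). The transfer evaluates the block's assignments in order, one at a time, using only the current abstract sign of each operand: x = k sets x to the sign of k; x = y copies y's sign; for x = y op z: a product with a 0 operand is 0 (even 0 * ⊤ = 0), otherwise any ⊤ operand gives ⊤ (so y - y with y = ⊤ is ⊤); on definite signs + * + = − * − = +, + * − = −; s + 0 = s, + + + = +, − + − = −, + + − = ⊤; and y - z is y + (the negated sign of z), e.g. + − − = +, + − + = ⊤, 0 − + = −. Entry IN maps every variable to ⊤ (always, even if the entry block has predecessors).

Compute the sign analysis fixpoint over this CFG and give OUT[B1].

Answer: {a: ⊤, b: ⊤, c: +, d: ⊤, e: ⊤, f: ⊤}

Working:
Converged values:
  B0: | IN=(all ⊤) | OUT=(all ⊤)
  B1: | IN=(all ⊤) | OUT={c:+; rest ⊤}
  B2: | IN={c:+; rest ⊤} | OUT={c:+; rest ⊤}
  B3: | IN={c:+; rest ⊤} | OUT={c:+; rest ⊤}
  B4: | IN={c:+; rest ⊤} | OUT={c:+; rest ⊤}
  B5: | IN={c:+; rest ⊤} | OUT={c:+, e:+; rest ⊤}
  B6: | IN={c:+, e:+; rest ⊤} | OUT={e:+; rest ⊤}
  B7: | IN={e:+; rest ⊤} | OUT={e:+; rest ⊤}
  B8: | IN=(all ⊤) | OUT={a:+, b:+; rest ⊤}

Merge at B1: IN[B1] = OUT[B0] ⊔ OUT[B6] = {a: ⊤, b: ⊤, c: ⊤, d: ⊤, e: ⊤, f: ⊤}
Applying B1's transfer function to that IN value gives OUT[B1] (row B1 above).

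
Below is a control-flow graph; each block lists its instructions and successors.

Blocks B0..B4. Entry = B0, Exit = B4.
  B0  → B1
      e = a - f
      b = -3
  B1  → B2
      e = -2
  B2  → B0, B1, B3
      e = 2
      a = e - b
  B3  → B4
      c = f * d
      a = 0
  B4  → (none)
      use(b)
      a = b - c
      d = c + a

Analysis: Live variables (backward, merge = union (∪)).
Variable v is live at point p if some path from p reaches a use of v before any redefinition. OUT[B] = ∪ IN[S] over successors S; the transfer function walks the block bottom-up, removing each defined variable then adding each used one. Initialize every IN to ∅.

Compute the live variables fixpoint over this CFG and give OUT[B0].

Converged values:
  B0:   IN={a, d, f}   OUT={b, d, f}
  B1:   IN={b, d, f}   OUT={b, d, f}
  B2:   IN={b, d, f}   OUT={a, b, d, f}
  B3:   IN={b, d, f}   OUT={b, c}
  B4:   IN={b, c}   OUT={}

Merge at B0: OUT[B0] = IN[B1] = {b, d, f}

Answer: {b, d, f}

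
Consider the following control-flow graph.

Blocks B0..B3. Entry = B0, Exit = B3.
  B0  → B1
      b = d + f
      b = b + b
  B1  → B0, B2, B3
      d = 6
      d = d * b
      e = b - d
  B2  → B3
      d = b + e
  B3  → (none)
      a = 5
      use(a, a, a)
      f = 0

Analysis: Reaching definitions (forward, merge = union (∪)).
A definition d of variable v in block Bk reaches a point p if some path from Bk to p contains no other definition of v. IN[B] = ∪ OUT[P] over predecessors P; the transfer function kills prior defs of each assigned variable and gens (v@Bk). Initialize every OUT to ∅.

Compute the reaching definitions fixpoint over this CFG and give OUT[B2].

Converged values:
  B0:   IN={b@B0, d@B1, e@B1}   OUT={b@B0, d@B1, e@B1}
  B1:   IN={b@B0, d@B1, e@B1}   OUT={b@B0, d@B1, e@B1}
  B2:   IN={b@B0, d@B1, e@B1}   OUT={b@B0, d@B2, e@B1}
  B3:   IN={b@B0, d@B1, d@B2, e@B1}   OUT={a@B3, b@B0, d@B1, d@B2, e@B1, f@B3}

Merge at B2: IN[B2] = OUT[B1] = {b@B0, d@B1, e@B1}
Applying B2's transfer function to that IN value gives OUT[B2] (row B2 above).

Answer: {b@B0, d@B2, e@B1}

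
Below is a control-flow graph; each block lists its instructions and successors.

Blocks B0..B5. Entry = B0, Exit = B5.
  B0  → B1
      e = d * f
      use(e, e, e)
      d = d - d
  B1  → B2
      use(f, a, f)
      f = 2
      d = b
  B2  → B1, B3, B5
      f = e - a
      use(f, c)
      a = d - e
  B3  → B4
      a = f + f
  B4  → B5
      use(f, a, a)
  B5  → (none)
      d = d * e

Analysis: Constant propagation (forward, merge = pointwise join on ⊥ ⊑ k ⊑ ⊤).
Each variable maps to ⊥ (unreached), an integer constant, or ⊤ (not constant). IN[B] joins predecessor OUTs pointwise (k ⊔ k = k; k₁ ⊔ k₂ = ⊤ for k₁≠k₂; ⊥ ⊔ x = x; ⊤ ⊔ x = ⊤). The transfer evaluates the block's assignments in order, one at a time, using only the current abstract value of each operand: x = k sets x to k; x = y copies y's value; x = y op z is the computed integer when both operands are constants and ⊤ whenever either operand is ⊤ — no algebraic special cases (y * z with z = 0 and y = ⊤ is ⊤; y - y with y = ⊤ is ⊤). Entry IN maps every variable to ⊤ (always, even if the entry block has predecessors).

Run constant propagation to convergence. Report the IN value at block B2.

Per-block solution:
  B0:   IN=(all ⊤)   OUT=(all ⊤)
  B1:   IN=(all ⊤)   OUT={f:2; rest ⊤}
  B2:   IN={f:2; rest ⊤}   OUT=(all ⊤)
  B3:   IN=(all ⊤)   OUT=(all ⊤)
  B4:   IN=(all ⊤)   OUT=(all ⊤)
  B5:   IN=(all ⊤)   OUT=(all ⊤)

Merge at B2: IN[B2] = OUT[B1] = {a: ⊤, b: ⊤, c: ⊤, d: ⊤, e: ⊤, f: 2}

Answer: {a: ⊤, b: ⊤, c: ⊤, d: ⊤, e: ⊤, f: 2}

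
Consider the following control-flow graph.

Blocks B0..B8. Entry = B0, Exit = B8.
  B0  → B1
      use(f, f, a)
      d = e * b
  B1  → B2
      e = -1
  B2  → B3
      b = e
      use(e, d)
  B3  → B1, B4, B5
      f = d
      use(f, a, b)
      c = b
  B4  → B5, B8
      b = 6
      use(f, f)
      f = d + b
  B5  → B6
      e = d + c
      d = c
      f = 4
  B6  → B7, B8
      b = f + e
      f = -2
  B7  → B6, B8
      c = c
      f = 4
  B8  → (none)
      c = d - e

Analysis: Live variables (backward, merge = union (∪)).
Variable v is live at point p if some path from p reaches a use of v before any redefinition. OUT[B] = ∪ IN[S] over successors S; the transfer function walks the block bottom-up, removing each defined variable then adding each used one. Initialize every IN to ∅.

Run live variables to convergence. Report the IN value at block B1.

Answer: {a, d}

Trace:
Per-block solution:
  B0:   IN={a, b, e, f}   OUT={a, d}
  B1:   IN={a, d}   OUT={a, d, e}
  B2:   IN={a, d, e}   OUT={a, b, d, e}
  B3:   IN={a, b, d, e}   OUT={a, c, d, e, f}
  B4:   IN={c, d, e, f}   OUT={c, d, e}
  B5:   IN={c, d}   OUT={c, d, e, f}
  B6:   IN={c, d, e, f}   OUT={c, d, e}
  B7:   IN={c, d, e}   OUT={c, d, e, f}
  B8:   IN={d, e}   OUT={}

Merge at B1: OUT[B1] = IN[B2] = {a, d, e}
Applying B1's transfer function to that OUT value gives IN[B1] (row B1 above).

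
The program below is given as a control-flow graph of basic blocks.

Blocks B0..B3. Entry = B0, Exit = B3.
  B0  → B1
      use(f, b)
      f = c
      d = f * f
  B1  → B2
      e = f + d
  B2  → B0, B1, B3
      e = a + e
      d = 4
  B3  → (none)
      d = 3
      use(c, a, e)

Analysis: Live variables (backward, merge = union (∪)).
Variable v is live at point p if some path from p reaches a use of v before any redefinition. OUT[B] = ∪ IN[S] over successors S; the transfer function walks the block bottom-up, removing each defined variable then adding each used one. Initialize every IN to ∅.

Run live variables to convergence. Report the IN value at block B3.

Fixpoint table:
  B0:  IN={a, b, c, f}  OUT={a, b, c, d, f}
  B1:  IN={a, b, c, d, f}  OUT={a, b, c, e, f}
  B2:  IN={a, b, c, e, f}  OUT={a, b, c, d, e, f}
  B3:  IN={a, c, e}  OUT={}

B3 is the boundary node: OUT[B3] = {}
Applying B3's transfer function to that OUT value gives IN[B3] (row B3 above).

Answer: {a, c, e}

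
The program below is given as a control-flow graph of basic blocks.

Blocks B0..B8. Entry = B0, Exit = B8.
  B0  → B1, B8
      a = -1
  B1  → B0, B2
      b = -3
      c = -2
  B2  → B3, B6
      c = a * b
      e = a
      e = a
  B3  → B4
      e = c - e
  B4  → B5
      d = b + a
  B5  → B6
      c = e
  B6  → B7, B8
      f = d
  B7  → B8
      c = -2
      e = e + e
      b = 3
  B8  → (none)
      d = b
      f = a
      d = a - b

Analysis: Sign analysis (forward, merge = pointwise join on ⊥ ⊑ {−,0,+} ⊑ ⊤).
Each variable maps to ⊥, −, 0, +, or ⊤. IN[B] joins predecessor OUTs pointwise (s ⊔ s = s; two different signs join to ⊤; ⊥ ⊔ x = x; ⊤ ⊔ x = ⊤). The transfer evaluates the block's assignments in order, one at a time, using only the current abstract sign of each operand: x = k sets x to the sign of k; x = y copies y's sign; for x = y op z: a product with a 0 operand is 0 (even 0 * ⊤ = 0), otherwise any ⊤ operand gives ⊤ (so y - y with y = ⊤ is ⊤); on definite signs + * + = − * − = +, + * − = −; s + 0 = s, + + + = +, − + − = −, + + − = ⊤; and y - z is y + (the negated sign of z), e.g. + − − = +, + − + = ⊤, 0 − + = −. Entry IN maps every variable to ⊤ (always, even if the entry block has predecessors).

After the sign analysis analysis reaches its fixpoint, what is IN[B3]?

Answer: {a: -, b: -, c: +, d: ⊤, e: -, f: ⊤}

Derivation:
Fixpoint table:
  B0:   IN=(all ⊤)   OUT={a:-; rest ⊤}
  B1:   IN={a:-; rest ⊤}   OUT={a:-, b:-, c:-; rest ⊤}
  B2:   IN={a:-, b:-, c:-; rest ⊤}   OUT={a:-, b:-, c:+, e:-; rest ⊤}
  B3:   IN={a:-, b:-, c:+, e:-; rest ⊤}   OUT={a:-, b:-, c:+, e:+; rest ⊤}
  B4:   IN={a:-, b:-, c:+, e:+; rest ⊤}   OUT={a:-, b:-, c:+, d:-, e:+; rest ⊤}
  B5:   IN={a:-, b:-, c:+, d:-, e:+; rest ⊤}   OUT={a:-, b:-, c:+, d:-, e:+; rest ⊤}
  B6:   IN={a:-, b:-, c:+; rest ⊤}   OUT={a:-, b:-, c:+; rest ⊤}
  B7:   IN={a:-, b:-, c:+; rest ⊤}   OUT={a:-, b:+, c:-; rest ⊤}
  B8:   IN={a:-; rest ⊤}   OUT={a:-, f:-; rest ⊤}

Merge at B3: IN[B3] = OUT[B2] = {a: -, b: -, c: +, d: ⊤, e: -, f: ⊤}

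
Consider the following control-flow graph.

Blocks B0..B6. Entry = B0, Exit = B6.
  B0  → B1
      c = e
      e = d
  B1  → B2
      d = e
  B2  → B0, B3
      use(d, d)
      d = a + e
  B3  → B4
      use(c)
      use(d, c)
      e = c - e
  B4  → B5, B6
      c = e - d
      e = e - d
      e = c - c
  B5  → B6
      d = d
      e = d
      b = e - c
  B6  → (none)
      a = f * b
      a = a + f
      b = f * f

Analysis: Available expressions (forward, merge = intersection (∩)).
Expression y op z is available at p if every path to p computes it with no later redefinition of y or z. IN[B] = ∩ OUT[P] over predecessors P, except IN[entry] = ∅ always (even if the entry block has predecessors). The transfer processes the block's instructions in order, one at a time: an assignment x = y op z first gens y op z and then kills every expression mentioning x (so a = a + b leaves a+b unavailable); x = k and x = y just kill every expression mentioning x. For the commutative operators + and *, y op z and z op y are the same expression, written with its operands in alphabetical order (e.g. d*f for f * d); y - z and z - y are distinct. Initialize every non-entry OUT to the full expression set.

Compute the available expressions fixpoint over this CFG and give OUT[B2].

Converged values:
  B0: | IN={} | OUT={}
  B1: | IN={} | OUT={}
  B2: | IN={} | OUT={a+e}
  B3: | IN={a+e} | OUT={}
  B4: | IN={} | OUT={c-c}
  B5: | IN={c-c} | OUT={c-c, e-c}
  B6: | IN={c-c} | OUT={c-c, f*f}

Merge at B2: IN[B2] = OUT[B1] = {}
Applying B2's transfer function to that IN value gives OUT[B2] (row B2 above).

Answer: {a+e}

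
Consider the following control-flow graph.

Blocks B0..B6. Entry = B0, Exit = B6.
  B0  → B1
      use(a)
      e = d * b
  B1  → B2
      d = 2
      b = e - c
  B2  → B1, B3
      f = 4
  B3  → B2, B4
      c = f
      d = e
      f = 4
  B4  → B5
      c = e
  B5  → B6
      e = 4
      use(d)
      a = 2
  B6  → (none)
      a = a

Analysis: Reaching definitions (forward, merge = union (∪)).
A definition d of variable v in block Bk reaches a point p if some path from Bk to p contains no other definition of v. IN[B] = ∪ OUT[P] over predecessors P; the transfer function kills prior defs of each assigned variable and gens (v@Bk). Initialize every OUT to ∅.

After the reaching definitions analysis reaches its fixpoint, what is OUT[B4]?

Per-block solution:
  B0:   IN={}   OUT={e@B0}
  B1:   IN={b@B1, c@B3, d@B1, d@B3, e@B0, f@B2}   OUT={b@B1, c@B3, d@B1, e@B0, f@B2}
  B2:   IN={b@B1, c@B3, d@B1, d@B3, e@B0, f@B2, f@B3}   OUT={b@B1, c@B3, d@B1, d@B3, e@B0, f@B2}
  B3:   IN={b@B1, c@B3, d@B1, d@B3, e@B0, f@B2}   OUT={b@B1, c@B3, d@B3, e@B0, f@B3}
  B4:   IN={b@B1, c@B3, d@B3, e@B0, f@B3}   OUT={b@B1, c@B4, d@B3, e@B0, f@B3}
  B5:   IN={b@B1, c@B4, d@B3, e@B0, f@B3}   OUT={a@B5, b@B1, c@B4, d@B3, e@B5, f@B3}
  B6:   IN={a@B5, b@B1, c@B4, d@B3, e@B5, f@B3}   OUT={a@B6, b@B1, c@B4, d@B3, e@B5, f@B3}

Merge at B4: IN[B4] = OUT[B3] = {b@B1, c@B3, d@B3, e@B0, f@B3}
Applying B4's transfer function to that IN value gives OUT[B4] (row B4 above).

Answer: {b@B1, c@B4, d@B3, e@B0, f@B3}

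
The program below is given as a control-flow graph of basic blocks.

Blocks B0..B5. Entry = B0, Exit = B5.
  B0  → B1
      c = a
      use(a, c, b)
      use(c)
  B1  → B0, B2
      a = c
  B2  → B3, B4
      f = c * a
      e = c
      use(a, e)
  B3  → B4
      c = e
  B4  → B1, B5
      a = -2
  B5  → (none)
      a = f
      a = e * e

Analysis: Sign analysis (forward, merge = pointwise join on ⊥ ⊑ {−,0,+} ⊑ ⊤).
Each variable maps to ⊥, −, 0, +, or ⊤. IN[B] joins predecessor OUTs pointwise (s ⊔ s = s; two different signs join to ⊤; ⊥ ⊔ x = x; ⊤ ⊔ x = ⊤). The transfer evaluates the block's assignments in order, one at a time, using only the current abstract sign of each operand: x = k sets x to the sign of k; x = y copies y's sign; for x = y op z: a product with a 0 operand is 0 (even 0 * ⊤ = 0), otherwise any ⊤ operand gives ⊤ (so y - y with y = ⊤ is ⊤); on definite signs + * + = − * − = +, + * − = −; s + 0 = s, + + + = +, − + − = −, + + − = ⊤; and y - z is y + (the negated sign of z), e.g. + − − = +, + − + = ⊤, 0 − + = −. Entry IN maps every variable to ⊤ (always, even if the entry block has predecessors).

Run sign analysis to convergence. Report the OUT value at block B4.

Fixpoint table:
  B0: | IN=(all ⊤) | OUT=(all ⊤)
  B1: | IN=(all ⊤) | OUT=(all ⊤)
  B2: | IN=(all ⊤) | OUT=(all ⊤)
  B3: | IN=(all ⊤) | OUT=(all ⊤)
  B4: | IN=(all ⊤) | OUT={a:-; rest ⊤}
  B5: | IN={a:-; rest ⊤} | OUT=(all ⊤)

Merge at B4: IN[B4] = OUT[B2] ⊔ OUT[B3] = {a: ⊤, b: ⊤, c: ⊤, d: ⊤, e: ⊤, f: ⊤}
Applying B4's transfer function to that IN value gives OUT[B4] (row B4 above).

Answer: {a: -, b: ⊤, c: ⊤, d: ⊤, e: ⊤, f: ⊤}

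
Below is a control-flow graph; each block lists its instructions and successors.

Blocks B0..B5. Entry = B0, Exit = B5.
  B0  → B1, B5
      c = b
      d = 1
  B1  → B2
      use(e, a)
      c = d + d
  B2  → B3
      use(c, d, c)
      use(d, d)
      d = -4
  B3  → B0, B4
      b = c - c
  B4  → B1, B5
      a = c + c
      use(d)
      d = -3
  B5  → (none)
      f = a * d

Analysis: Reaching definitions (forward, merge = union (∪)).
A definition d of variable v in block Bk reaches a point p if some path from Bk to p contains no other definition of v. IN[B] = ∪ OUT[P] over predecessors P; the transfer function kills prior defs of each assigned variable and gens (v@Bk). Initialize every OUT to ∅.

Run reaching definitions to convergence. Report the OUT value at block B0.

Per-block solution:
  B0:  IN={a@B4, b@B3, c@B1, d@B2}  OUT={a@B4, b@B3, c@B0, d@B0}
  B1:  IN={a@B4, b@B3, c@B0, c@B1, d@B0, d@B4}  OUT={a@B4, b@B3, c@B1, d@B0, d@B4}
  B2:  IN={a@B4, b@B3, c@B1, d@B0, d@B4}  OUT={a@B4, b@B3, c@B1, d@B2}
  B3:  IN={a@B4, b@B3, c@B1, d@B2}  OUT={a@B4, b@B3, c@B1, d@B2}
  B4:  IN={a@B4, b@B3, c@B1, d@B2}  OUT={a@B4, b@B3, c@B1, d@B4}
  B5:  IN={a@B4, b@B3, c@B0, c@B1, d@B0, d@B4}  OUT={a@B4, b@B3, c@B0, c@B1, d@B0, d@B4, f@B5}

Merge at B0 (entry node, so the boundary value {} is joined with the incoming edge(s)): IN[B0] = {} ⊔ OUT[B3] = {a@B4, b@B3, c@B1, d@B2}
Applying B0's transfer function to that IN value gives OUT[B0] (row B0 above).

Answer: {a@B4, b@B3, c@B0, d@B0}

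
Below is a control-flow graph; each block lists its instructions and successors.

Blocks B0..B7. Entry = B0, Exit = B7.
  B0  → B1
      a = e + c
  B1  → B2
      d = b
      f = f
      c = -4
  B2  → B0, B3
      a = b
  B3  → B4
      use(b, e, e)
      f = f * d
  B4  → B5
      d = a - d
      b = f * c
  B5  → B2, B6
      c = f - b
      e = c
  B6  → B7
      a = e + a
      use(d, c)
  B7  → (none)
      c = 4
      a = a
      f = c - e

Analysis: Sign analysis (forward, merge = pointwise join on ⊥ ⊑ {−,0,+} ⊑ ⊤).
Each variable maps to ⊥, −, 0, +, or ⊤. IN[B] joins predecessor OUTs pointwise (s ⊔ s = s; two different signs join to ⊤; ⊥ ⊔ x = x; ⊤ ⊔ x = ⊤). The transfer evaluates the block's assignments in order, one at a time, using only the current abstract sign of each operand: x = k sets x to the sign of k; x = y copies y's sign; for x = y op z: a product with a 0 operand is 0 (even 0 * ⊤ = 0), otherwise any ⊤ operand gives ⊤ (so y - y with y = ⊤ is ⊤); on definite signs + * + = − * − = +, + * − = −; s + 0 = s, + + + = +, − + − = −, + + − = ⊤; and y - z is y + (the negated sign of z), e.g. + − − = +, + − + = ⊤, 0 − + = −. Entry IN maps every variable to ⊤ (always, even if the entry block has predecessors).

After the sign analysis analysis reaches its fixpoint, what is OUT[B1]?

Converged values:
  B0: | IN=(all ⊤) | OUT=(all ⊤)
  B1: | IN=(all ⊤) | OUT={c:-; rest ⊤}
  B2: | IN=(all ⊤) | OUT=(all ⊤)
  B3: | IN=(all ⊤) | OUT=(all ⊤)
  B4: | IN=(all ⊤) | OUT=(all ⊤)
  B5: | IN=(all ⊤) | OUT=(all ⊤)
  B6: | IN=(all ⊤) | OUT=(all ⊤)
  B7: | IN=(all ⊤) | OUT={c:+; rest ⊤}

Merge at B1: IN[B1] = OUT[B0] = {a: ⊤, b: ⊤, c: ⊤, d: ⊤, e: ⊤, f: ⊤}
Applying B1's transfer function to that IN value gives OUT[B1] (row B1 above).

Answer: {a: ⊤, b: ⊤, c: -, d: ⊤, e: ⊤, f: ⊤}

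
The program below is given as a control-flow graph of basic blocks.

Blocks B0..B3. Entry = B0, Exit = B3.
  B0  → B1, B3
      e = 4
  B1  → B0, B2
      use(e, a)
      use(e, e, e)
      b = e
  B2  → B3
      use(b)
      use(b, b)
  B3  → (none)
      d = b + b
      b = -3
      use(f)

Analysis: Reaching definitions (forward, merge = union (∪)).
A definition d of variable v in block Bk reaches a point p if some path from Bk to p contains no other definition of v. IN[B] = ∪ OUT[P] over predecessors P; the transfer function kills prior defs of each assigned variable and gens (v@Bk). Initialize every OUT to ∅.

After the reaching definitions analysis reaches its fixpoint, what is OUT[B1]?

Answer: {b@B1, e@B0}

Trace:
Per-block solution:
  B0:  IN={b@B1, e@B0}  OUT={b@B1, e@B0}
  B1:  IN={b@B1, e@B0}  OUT={b@B1, e@B0}
  B2:  IN={b@B1, e@B0}  OUT={b@B1, e@B0}
  B3:  IN={b@B1, e@B0}  OUT={b@B3, d@B3, e@B0}

Merge at B1: IN[B1] = OUT[B0] = {b@B1, e@B0}
Applying B1's transfer function to that IN value gives OUT[B1] (row B1 above).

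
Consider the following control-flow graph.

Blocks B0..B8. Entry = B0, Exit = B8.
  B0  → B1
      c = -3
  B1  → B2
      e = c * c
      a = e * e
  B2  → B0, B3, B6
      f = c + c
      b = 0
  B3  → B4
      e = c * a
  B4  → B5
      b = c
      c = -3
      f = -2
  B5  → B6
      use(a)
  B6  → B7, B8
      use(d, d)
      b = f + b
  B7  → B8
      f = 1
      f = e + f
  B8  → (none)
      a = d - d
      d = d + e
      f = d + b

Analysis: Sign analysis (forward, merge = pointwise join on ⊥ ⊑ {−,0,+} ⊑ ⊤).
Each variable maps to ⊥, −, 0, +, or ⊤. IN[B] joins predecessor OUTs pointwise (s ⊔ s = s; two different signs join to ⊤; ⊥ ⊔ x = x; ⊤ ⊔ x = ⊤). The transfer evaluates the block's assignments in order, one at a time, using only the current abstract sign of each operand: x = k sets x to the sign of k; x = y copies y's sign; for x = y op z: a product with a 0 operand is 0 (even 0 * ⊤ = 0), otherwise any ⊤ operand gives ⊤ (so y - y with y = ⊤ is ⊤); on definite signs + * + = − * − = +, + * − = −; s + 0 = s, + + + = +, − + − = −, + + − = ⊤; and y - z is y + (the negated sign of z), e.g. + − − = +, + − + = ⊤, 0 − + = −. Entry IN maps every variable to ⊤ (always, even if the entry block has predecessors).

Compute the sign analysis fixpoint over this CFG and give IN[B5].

Answer: {a: +, b: -, c: -, d: ⊤, e: -, f: -}

Trace:
Fixpoint table:
  B0: | IN=(all ⊤) | OUT={c:-; rest ⊤}
  B1: | IN={c:-; rest ⊤} | OUT={a:+, c:-, e:+; rest ⊤}
  B2: | IN={a:+, c:-, e:+; rest ⊤} | OUT={a:+, b:0, c:-, e:+, f:-; rest ⊤}
  B3: | IN={a:+, b:0, c:-, e:+, f:-; rest ⊤} | OUT={a:+, b:0, c:-, e:-, f:-; rest ⊤}
  B4: | IN={a:+, b:0, c:-, e:-, f:-; rest ⊤} | OUT={a:+, b:-, c:-, e:-, f:-; rest ⊤}
  B5: | IN={a:+, b:-, c:-, e:-, f:-; rest ⊤} | OUT={a:+, b:-, c:-, e:-, f:-; rest ⊤}
  B6: | IN={a:+, c:-, f:-; rest ⊤} | OUT={a:+, c:-, f:-; rest ⊤}
  B7: | IN={a:+, c:-, f:-; rest ⊤} | OUT={a:+, c:-; rest ⊤}
  B8: | IN={a:+, c:-; rest ⊤} | OUT={c:-; rest ⊤}

Merge at B5: IN[B5] = OUT[B4] = {a: +, b: -, c: -, d: ⊤, e: -, f: -}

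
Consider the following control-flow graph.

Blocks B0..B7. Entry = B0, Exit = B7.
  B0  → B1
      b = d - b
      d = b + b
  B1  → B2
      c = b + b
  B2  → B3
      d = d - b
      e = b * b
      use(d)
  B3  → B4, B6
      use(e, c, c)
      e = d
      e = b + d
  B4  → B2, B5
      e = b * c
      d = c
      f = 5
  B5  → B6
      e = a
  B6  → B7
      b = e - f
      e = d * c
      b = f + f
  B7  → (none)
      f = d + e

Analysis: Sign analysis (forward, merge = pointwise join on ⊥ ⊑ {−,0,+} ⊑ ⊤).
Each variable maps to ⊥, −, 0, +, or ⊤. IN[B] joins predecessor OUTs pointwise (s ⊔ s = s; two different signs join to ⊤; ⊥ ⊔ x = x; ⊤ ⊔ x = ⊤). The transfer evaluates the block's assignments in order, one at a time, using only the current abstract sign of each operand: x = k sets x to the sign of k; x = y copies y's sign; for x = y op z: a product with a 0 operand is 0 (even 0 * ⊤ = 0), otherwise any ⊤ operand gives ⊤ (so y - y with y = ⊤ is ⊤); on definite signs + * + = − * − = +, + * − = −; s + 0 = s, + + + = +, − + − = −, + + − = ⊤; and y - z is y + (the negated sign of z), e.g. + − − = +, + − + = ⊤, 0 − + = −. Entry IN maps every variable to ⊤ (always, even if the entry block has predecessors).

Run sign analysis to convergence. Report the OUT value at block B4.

Fixpoint table:
  B0: | IN=(all ⊤) | OUT=(all ⊤)
  B1: | IN=(all ⊤) | OUT=(all ⊤)
  B2: | IN=(all ⊤) | OUT=(all ⊤)
  B3: | IN=(all ⊤) | OUT=(all ⊤)
  B4: | IN=(all ⊤) | OUT={f:+; rest ⊤}
  B5: | IN={f:+; rest ⊤} | OUT={f:+; rest ⊤}
  B6: | IN=(all ⊤) | OUT=(all ⊤)
  B7: | IN=(all ⊤) | OUT=(all ⊤)

Merge at B4: IN[B4] = OUT[B3] = {a: ⊤, b: ⊤, c: ⊤, d: ⊤, e: ⊤, f: ⊤}
Applying B4's transfer function to that IN value gives OUT[B4] (row B4 above).

Answer: {a: ⊤, b: ⊤, c: ⊤, d: ⊤, e: ⊤, f: +}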